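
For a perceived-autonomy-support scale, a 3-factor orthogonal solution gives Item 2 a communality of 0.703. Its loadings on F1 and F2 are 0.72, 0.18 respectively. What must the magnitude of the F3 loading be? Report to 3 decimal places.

Under orthogonal rotation h² = Σλ², so λ_F3² = h² − (0.5508) = 0.703 − 0.5508 = 0.1522.
|λ| = √0.1522 = 0.3901.

0.390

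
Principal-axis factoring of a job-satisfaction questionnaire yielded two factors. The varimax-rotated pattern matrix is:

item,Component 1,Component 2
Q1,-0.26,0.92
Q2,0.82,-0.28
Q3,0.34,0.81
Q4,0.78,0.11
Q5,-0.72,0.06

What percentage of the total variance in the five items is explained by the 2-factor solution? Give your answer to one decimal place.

SS loadings by factor: 1.9824, 1.5966; total = 3.5790.
Total variance with 5 standardized items is 5, so the solution explains 3.5790/5 = 0.7158 = 71.58%.

71.6%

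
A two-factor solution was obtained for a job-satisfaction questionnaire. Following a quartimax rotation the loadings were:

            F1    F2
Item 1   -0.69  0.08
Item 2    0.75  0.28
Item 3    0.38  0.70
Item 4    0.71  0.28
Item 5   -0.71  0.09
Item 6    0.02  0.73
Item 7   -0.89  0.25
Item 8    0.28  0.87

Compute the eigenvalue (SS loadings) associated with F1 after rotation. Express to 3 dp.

3.062

SS loadings for F1 = (-0.69)² + 0.75² + 0.38² + 0.71² + (-0.71)² + 0.02² + (-0.89)² + 0.28² = 0.4761 + 0.5625 + 0.1444 + 0.5041 + 0.5041 + 0.0004 + 0.7921 + 0.0784 = 3.0621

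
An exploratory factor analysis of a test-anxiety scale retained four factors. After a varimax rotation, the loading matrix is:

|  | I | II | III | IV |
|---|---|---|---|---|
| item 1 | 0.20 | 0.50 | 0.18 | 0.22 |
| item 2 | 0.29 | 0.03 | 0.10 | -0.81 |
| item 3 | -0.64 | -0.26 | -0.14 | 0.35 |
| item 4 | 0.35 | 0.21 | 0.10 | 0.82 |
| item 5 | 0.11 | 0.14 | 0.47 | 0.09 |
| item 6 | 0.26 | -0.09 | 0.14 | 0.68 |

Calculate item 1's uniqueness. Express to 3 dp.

h² = 0.20² + 0.50² + 0.18² + 0.22² = 0.0400 + 0.2500 + 0.0324 + 0.0484 = 0.3708
Uniqueness u² = 1 − h² = 1 − 0.3708 = 0.6292

0.629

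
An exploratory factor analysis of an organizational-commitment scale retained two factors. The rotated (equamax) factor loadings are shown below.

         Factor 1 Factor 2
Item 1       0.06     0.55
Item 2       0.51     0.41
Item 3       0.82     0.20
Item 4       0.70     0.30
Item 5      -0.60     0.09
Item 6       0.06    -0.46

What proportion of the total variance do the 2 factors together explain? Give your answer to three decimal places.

Communalities: 0.3061, 0.4282, 0.7124, 0.5800, 0.3681, 0.2152; Σh² = 2.6100.
Total variance with 6 standardized items is 6, so the solution explains 2.6100/6 = 0.4350.

0.435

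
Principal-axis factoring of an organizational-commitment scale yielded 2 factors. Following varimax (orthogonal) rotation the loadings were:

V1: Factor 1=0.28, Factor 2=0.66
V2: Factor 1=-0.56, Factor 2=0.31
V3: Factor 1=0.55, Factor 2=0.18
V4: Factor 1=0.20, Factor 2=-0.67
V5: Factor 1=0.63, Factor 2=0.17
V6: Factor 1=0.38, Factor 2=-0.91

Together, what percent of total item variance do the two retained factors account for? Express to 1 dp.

Communalities: 0.5140, 0.4097, 0.3349, 0.4889, 0.4258, 0.9725; Σh² = 3.1458.
Total variance with 6 standardized items is 6, so the solution explains 3.1458/6 = 0.5243 = 52.43%.

52.4%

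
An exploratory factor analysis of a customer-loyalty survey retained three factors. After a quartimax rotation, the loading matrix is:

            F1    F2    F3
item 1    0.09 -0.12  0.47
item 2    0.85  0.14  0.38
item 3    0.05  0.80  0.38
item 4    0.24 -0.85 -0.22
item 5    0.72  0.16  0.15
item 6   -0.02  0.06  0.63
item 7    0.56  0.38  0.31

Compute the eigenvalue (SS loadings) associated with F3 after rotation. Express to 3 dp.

SS loadings for F3 = 0.47² + 0.38² + 0.38² + (-0.22)² + 0.15² + 0.63² + 0.31² = 0.2209 + 0.1444 + 0.1444 + 0.0484 + 0.0225 + 0.3969 + 0.0961 = 1.0736

1.074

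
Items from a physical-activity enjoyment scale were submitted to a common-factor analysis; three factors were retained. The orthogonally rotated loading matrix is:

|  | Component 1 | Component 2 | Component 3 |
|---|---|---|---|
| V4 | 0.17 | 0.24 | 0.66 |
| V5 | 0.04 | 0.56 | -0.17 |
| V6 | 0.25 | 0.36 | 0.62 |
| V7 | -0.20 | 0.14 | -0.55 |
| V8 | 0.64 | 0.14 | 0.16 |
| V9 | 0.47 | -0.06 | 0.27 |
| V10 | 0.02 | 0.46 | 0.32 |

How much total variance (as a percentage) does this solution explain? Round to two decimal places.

Communalities: 0.5221, 0.3441, 0.5765, 0.3621, 0.4548, 0.2974, 0.3144; Σh² = 2.8714.
Total variance with 7 standardized items is 7, so the solution explains 2.8714/7 = 0.4102 = 41.02%.

41.02%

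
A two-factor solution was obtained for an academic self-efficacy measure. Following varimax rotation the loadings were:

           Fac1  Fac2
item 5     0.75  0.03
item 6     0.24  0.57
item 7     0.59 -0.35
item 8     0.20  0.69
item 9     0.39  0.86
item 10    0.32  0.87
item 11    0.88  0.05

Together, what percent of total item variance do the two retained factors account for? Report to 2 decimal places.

63.72%

Communalities: 0.5634, 0.3825, 0.4706, 0.5161, 0.8917, 0.8593, 0.7769; Σh² = 4.4605.
Total variance with 7 standardized items is 7, so the solution explains 4.4605/7 = 0.6372 = 63.72%.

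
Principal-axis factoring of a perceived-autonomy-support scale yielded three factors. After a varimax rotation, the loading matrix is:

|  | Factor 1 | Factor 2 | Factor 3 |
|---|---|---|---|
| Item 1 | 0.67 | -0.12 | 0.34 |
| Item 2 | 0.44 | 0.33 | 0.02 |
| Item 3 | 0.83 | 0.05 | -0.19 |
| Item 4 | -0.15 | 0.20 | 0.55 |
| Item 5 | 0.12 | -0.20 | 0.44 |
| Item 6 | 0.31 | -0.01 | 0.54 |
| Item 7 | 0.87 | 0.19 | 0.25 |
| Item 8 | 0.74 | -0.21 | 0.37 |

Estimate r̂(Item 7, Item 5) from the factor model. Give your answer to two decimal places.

r̂ = Σ λ_i·λ_j across factors = (0.87)(0.12) + (0.19)(-0.20) + (0.25)(0.44)
  = +0.1044 -0.0380 +0.1100 = 0.1764

0.18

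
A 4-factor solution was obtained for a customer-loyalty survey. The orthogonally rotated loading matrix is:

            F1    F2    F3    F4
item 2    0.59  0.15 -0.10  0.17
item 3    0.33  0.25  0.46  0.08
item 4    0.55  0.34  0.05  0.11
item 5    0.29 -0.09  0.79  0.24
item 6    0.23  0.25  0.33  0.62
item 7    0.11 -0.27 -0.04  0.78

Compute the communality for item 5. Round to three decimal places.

h² = 0.29² + (-0.09)² + 0.79² + 0.24² = 0.0841 + 0.0081 + 0.6241 + 0.0576 = 0.7739

0.774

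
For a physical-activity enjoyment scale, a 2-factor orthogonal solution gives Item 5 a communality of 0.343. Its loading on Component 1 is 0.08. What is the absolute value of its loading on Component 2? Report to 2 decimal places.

Under orthogonal rotation h² = Σλ², so λ_Component 2² = h² − (0.0064) = 0.343 − 0.0064 = 0.3366.
|λ| = √0.3366 = 0.5802.

0.58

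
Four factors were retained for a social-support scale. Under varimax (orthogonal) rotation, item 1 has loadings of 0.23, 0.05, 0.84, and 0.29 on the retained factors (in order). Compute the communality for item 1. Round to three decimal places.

h² = 0.23² + 0.05² + 0.84² + 0.29² = 0.0529 + 0.0025 + 0.7056 + 0.0841 = 0.8451

0.845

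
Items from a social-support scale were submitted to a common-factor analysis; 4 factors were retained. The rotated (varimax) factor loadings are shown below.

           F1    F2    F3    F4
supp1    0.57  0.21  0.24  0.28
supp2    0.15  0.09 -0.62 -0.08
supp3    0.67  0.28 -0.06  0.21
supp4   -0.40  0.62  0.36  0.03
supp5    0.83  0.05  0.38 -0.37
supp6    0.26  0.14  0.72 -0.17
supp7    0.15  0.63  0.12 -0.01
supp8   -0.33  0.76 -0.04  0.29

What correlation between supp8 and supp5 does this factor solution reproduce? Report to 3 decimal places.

-0.358

r̂ = Σ λ_i·λ_j across factors = (-0.33)(0.83) + (0.76)(0.05) + (-0.04)(0.38) + (0.29)(-0.37)
  = -0.2739 +0.0380 -0.0152 -0.1073 = -0.3584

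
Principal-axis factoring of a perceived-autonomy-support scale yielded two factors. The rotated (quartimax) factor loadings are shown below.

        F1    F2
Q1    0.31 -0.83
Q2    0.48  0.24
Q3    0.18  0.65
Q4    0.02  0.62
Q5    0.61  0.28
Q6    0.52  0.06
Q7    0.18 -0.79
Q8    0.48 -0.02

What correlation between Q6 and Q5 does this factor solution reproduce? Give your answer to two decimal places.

r̂ = Σ λ_i·λ_j across factors = (0.52)(0.61) + (0.06)(0.28)
  = +0.3172 +0.0168 = 0.3340

0.33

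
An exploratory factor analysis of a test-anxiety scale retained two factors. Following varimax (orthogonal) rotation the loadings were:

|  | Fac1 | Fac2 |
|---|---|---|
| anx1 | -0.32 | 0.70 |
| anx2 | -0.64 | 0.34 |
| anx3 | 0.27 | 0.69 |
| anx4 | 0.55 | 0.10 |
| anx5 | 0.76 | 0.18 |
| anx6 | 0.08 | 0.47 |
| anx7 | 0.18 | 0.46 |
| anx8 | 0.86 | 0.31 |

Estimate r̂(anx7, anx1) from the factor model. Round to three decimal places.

0.264

r̂ = Σ λ_i·λ_j across factors = (0.18)(-0.32) + (0.46)(0.70)
  = -0.0576 +0.3220 = 0.2644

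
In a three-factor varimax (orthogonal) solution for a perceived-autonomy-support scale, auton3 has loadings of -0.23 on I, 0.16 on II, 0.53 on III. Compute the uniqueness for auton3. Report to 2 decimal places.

0.64

h² = (-0.23)² + 0.16² + 0.53² = 0.0529 + 0.0256 + 0.2809 = 0.3594
Uniqueness u² = 1 − h² = 1 − 0.3594 = 0.6406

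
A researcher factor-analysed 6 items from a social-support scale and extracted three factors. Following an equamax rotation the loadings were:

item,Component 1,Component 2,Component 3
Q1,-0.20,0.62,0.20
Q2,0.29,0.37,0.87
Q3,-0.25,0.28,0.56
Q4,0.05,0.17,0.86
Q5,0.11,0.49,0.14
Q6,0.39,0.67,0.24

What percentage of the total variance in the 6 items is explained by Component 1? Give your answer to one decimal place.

SS loadings for Component 1 = (-0.20)² + 0.29² + (-0.25)² + 0.05² + 0.11² + 0.39² = 0.3533
With 6 standardized items, total variance = 6. Proportion = 0.3533/6 = 0.0589 → 5.89%.

5.9%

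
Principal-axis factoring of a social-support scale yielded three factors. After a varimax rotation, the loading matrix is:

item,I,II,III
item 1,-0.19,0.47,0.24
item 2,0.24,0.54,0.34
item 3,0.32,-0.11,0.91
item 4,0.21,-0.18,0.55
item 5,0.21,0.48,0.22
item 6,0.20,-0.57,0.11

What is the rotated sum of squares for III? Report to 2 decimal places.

SS loadings for III = 0.24² + 0.34² + 0.91² + 0.55² + 0.22² + 0.11² = 0.0576 + 0.1156 + 0.8281 + 0.3025 + 0.0484 + 0.0121 = 1.3643

1.36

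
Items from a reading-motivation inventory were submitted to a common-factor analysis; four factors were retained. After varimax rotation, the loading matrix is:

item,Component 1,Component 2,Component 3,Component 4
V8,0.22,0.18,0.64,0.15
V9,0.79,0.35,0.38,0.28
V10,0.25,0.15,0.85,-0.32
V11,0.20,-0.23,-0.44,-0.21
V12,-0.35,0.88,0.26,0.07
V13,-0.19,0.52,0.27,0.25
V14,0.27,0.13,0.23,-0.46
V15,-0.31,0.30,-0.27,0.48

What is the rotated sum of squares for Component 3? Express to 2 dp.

SS loadings for Component 3 = 0.64² + 0.38² + 0.85² + (-0.44)² + 0.26² + 0.27² + 0.23² + (-0.27)² = 0.4096 + 0.1444 + 0.7225 + 0.1936 + 0.0676 + 0.0729 + 0.0529 + 0.0729 = 1.7364

1.74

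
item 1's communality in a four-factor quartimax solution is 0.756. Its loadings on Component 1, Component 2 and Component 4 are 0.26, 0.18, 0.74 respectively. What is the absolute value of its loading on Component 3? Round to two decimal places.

Under orthogonal rotation h² = Σλ², so λ_Component 3² = h² − (0.6476) = 0.756 − 0.6476 = 0.1084.
|λ| = √0.1084 = 0.3292.

0.33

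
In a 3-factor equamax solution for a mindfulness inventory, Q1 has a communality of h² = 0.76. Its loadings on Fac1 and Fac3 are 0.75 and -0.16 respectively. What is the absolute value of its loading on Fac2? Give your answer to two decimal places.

Under orthogonal rotation h² = Σλ², so λ_Fac2² = h² − (0.5881) = 0.76 − 0.5881 = 0.1719.
|λ| = √0.1719 = 0.4146.

0.41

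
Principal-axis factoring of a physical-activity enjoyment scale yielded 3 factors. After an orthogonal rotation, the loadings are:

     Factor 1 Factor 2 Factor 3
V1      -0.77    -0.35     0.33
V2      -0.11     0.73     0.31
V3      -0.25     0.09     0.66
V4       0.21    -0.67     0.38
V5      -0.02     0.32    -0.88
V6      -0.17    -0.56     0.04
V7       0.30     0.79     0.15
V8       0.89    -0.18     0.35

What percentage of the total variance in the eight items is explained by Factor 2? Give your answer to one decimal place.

27.3%

SS loadings for Factor 2 = (-0.35)² + 0.73² + 0.09² + (-0.67)² + 0.32² + (-0.56)² + 0.79² + (-0.18)² = 2.1849
With 8 standardized items, total variance = 8. Proportion = 2.1849/8 = 0.2731 → 27.31%.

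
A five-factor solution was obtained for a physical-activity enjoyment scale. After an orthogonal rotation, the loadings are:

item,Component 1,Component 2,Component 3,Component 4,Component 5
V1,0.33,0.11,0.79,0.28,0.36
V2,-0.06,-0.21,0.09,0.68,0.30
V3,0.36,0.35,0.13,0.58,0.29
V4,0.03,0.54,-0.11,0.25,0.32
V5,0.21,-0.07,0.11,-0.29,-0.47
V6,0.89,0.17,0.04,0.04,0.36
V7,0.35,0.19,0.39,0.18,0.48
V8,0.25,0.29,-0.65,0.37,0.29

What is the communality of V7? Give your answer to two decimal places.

h² = 0.35² + 0.19² + 0.39² + 0.18² + 0.48² = 0.1225 + 0.0361 + 0.1521 + 0.0324 + 0.2304 = 0.5735

0.57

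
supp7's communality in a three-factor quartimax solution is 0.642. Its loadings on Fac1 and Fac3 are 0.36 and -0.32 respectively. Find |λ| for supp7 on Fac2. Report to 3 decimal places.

Under orthogonal rotation h² = Σλ², so λ_Fac2² = h² − (0.2320) = 0.642 − 0.2320 = 0.4100.
|λ| = √0.4100 = 0.6403.

0.640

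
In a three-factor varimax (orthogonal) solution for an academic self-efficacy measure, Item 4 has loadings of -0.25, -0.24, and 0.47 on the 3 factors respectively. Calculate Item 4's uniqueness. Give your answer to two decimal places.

h² = (-0.25)² + (-0.24)² + 0.47² = 0.0625 + 0.0576 + 0.2209 = 0.3410
Uniqueness u² = 1 − h² = 1 − 0.3410 = 0.6590

0.66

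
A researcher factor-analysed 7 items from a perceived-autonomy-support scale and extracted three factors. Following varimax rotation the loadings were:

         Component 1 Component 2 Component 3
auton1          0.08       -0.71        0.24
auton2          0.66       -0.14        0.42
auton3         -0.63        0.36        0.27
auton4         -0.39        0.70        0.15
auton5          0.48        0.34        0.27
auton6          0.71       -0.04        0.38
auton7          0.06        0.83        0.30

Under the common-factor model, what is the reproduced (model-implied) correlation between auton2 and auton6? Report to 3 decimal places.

0.634

r̂ = Σ λ_i·λ_j across factors = (0.66)(0.71) + (-0.14)(-0.04) + (0.42)(0.38)
  = +0.4686 +0.0056 +0.1596 = 0.6338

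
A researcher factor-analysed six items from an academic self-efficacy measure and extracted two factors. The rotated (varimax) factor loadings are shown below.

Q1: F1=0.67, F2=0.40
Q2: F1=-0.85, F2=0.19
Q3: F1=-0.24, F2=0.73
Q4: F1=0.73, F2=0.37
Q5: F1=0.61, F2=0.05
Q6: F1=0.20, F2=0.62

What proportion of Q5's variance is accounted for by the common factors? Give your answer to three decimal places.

h² = 0.61² + 0.05² = 0.3721 + 0.0025 = 0.3746

0.375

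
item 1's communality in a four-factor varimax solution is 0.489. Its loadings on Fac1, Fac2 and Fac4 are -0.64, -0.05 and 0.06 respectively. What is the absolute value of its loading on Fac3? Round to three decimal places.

0.271

Under orthogonal rotation h² = Σλ², so λ_Fac3² = h² − (0.4157) = 0.489 − 0.4157 = 0.0733.
|λ| = √0.0733 = 0.2707.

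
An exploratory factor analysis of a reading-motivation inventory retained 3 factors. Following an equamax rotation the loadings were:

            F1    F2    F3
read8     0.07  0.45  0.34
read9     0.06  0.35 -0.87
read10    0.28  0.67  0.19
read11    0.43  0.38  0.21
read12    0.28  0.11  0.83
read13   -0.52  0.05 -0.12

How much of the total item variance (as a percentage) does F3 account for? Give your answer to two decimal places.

SS loadings for F3 = 0.34² + (-0.87)² + 0.19² + 0.21² + 0.83² + (-0.12)² = 1.6560
With 6 standardized items, total variance = 6. Proportion = 1.6560/6 = 0.2760 → 27.60%.

27.60%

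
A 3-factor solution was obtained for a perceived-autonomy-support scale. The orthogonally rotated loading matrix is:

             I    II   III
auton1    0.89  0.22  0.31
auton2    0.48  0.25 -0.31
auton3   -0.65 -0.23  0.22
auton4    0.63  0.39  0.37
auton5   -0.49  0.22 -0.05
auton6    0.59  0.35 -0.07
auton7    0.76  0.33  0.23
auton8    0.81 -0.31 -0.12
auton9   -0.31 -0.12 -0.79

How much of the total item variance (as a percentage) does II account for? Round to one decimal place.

SS loadings for II = 0.22² + 0.25² + (-0.23)² + 0.39² + 0.22² + 0.35² + 0.33² + (-0.31)² + (-0.12)² = 0.7062
With 9 standardized items, total variance = 9. Proportion = 0.7062/9 = 0.0785 → 7.85%.

7.8%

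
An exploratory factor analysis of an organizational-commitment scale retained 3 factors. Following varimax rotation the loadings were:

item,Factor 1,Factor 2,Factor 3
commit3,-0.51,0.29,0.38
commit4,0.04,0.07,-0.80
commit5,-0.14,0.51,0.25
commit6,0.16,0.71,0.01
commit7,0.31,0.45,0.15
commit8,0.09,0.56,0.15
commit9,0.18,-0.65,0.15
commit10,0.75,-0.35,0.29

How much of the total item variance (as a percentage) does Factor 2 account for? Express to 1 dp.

23.9%

SS loadings for Factor 2 = 0.29² + 0.07² + 0.51² + 0.71² + 0.45² + 0.56² + (-0.65)² + (-0.35)² = 1.9143
With 8 standardized items, total variance = 8. Proportion = 1.9143/8 = 0.2393 → 23.93%.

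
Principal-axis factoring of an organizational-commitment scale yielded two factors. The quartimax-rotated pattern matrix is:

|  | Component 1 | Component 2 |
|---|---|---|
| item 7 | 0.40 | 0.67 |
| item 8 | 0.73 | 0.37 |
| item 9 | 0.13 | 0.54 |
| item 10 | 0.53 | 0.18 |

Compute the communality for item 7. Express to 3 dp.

0.609

h² = 0.40² + 0.67² = 0.1600 + 0.4489 = 0.6089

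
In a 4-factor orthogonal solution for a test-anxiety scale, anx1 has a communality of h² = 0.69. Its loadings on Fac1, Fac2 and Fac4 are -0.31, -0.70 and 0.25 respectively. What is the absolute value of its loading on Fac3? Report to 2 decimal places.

0.20

Under orthogonal rotation h² = Σλ², so λ_Fac3² = h² − (0.6486) = 0.69 − 0.6486 = 0.0414.
|λ| = √0.0414 = 0.2035.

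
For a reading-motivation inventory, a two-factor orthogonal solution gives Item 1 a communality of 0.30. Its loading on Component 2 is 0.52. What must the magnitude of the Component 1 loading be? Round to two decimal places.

0.17

Under orthogonal rotation h² = Σλ², so λ_Component 1² = h² − (0.2704) = 0.30 − 0.2704 = 0.0296.
|λ| = √0.0296 = 0.1720.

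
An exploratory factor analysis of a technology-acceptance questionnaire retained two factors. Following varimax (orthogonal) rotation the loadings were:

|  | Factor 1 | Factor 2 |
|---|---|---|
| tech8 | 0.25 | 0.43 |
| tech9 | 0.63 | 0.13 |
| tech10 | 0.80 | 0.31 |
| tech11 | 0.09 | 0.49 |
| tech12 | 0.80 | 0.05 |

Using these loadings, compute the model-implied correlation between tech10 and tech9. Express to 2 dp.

0.54

r̂ = Σ λ_i·λ_j across factors = (0.80)(0.63) + (0.31)(0.13)
  = +0.5040 +0.0403 = 0.5443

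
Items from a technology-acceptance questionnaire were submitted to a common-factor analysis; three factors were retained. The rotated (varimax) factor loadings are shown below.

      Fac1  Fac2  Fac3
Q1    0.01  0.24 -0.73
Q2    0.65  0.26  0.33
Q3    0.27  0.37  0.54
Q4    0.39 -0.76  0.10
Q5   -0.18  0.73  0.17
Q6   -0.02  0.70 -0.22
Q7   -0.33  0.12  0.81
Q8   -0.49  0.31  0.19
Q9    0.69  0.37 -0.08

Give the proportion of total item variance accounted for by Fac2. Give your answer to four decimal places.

SS loadings for Fac2 = 0.24² + 0.26² + 0.37² + (-0.76)² + 0.73² + 0.70² + 0.12² + 0.31² + 0.37² = 2.1100
Proportion of variance = 2.1100 / 9 = 0.2344.

0.2344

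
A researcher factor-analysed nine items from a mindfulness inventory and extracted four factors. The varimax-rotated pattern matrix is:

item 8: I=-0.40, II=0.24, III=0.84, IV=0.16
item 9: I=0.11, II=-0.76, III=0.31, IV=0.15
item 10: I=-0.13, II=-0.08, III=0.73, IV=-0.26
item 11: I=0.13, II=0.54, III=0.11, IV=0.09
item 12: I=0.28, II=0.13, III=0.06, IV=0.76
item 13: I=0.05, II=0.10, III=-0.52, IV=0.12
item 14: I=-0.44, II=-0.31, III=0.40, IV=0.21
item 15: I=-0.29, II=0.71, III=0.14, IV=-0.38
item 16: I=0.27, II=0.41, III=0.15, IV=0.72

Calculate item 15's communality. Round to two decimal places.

h² = (-0.29)² + 0.71² + 0.14² + (-0.38)² = 0.0841 + 0.5041 + 0.0196 + 0.1444 = 0.7522

0.75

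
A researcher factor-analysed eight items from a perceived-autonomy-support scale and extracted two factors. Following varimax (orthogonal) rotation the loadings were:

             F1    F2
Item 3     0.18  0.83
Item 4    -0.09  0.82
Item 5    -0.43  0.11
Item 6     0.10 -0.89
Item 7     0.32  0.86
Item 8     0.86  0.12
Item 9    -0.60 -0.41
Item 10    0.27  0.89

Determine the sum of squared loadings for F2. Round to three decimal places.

3.880

SS loadings for F2 = 0.83² + 0.82² + 0.11² + (-0.89)² + 0.86² + 0.12² + (-0.41)² + 0.89² = 0.6889 + 0.6724 + 0.0121 + 0.7921 + 0.7396 + 0.0144 + 0.1681 + 0.7921 = 3.8797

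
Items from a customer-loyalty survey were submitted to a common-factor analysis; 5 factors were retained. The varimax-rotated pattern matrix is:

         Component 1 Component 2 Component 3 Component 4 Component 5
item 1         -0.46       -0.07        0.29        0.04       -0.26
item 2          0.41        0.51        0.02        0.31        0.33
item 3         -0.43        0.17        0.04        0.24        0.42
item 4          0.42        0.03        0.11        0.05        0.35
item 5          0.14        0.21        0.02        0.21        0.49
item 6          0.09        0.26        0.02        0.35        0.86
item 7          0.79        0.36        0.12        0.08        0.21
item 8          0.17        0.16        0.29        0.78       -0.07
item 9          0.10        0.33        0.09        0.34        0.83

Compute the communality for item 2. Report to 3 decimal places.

0.634

h² = 0.41² + 0.51² + 0.02² + 0.31² + 0.33² = 0.1681 + 0.2601 + 0.0004 + 0.0961 + 0.1089 = 0.6336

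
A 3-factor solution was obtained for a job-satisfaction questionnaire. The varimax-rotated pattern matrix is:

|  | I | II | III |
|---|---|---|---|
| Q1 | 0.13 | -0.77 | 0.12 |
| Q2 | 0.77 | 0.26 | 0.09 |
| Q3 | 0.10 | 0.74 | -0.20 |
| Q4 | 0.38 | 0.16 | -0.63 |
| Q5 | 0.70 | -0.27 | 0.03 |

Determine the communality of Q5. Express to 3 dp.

0.564

h² = 0.70² + (-0.27)² + 0.03² = 0.4900 + 0.0729 + 0.0009 = 0.5638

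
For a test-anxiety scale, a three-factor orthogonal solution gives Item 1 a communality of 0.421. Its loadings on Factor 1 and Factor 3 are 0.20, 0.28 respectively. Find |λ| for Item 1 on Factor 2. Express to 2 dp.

0.55

Under orthogonal rotation h² = Σλ², so λ_Factor 2² = h² − (0.1184) = 0.421 − 0.1184 = 0.3026.
|λ| = √0.3026 = 0.5501.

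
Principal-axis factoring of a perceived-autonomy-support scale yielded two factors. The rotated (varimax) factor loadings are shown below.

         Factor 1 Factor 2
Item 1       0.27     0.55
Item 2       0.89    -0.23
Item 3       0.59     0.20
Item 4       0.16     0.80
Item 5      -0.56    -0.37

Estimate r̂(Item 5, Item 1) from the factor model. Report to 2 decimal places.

r̂ = Σ λ_i·λ_j across factors = (-0.56)(0.27) + (-0.37)(0.55)
  = -0.1512 -0.2035 = -0.3547

-0.35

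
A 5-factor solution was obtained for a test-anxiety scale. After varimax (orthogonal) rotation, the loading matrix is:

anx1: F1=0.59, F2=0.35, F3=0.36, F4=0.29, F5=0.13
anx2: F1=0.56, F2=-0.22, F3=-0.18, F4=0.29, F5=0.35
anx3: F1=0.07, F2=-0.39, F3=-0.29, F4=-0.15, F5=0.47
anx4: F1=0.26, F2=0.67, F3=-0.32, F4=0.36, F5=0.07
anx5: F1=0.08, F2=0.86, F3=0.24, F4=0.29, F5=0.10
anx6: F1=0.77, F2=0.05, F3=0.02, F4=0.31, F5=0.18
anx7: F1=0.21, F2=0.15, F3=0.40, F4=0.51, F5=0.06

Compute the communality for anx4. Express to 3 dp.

h² = 0.26² + 0.67² + (-0.32)² + 0.36² + 0.07² = 0.0676 + 0.4489 + 0.1024 + 0.1296 + 0.0049 = 0.7534

0.753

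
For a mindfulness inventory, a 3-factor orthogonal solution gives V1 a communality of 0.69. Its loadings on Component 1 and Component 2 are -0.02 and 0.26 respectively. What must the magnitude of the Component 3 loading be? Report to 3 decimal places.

Under orthogonal rotation h² = Σλ², so λ_Component 3² = h² − (0.0680) = 0.69 − 0.0680 = 0.6220.
|λ| = √0.6220 = 0.7887.

0.789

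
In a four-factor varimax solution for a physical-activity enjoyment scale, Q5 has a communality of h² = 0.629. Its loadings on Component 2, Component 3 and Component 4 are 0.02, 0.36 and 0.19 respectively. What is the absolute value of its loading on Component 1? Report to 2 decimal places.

Under orthogonal rotation h² = Σλ², so λ_Component 1² = h² − (0.1661) = 0.629 − 0.1661 = 0.4629.
|λ| = √0.4629 = 0.6804.

0.68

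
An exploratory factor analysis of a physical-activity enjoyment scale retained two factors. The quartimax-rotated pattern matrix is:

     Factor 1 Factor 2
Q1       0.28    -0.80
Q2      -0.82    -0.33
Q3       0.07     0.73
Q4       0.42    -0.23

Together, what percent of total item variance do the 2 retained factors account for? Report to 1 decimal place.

Communalities: 0.7184, 0.7813, 0.5378, 0.2293; Σh² = 2.2668.
Total variance with 4 standardized items is 4, so the solution explains 2.2668/4 = 0.5667 = 56.67%.

56.7%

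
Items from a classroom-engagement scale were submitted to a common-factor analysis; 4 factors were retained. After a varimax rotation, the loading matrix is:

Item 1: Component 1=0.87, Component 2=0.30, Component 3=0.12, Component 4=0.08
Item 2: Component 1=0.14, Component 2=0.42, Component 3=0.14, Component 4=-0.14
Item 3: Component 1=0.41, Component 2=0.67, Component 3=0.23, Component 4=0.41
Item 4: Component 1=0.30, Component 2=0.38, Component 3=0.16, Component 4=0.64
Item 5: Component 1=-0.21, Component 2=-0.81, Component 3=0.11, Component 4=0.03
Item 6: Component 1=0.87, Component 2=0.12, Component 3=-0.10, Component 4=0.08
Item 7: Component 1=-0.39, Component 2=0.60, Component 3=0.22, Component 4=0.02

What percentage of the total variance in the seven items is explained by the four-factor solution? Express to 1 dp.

66.7%

Communalities: 0.8677, 0.2352, 0.8380, 0.6696, 0.7132, 0.7877, 0.5609; Σh² = 4.6723.
Total variance with 7 standardized items is 7, so the solution explains 4.6723/7 = 0.6675 = 66.75%.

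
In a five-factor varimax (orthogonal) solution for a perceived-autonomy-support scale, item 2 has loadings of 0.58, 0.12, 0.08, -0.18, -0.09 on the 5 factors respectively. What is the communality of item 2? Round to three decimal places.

0.398

h² = 0.58² + 0.12² + 0.08² + (-0.18)² + (-0.09)² = 0.3364 + 0.0144 + 0.0064 + 0.0324 + 0.0081 = 0.3977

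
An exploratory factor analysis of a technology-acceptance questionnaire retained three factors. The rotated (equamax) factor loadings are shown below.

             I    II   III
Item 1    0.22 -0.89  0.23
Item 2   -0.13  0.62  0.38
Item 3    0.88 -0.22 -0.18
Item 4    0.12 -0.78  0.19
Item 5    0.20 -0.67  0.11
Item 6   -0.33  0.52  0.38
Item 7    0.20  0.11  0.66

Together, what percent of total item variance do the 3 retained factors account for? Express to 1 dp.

63.8%

Communalities: 0.8934, 0.5457, 0.8552, 0.6589, 0.5010, 0.5237, 0.4877; Σh² = 4.4656.
Total variance with 7 standardized items is 7, so the solution explains 4.4656/7 = 0.6379 = 63.79%.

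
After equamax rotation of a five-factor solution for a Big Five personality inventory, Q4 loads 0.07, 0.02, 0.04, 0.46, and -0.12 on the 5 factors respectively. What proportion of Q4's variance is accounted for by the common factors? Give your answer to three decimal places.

0.233

h² = 0.07² + 0.02² + 0.04² + 0.46² + (-0.12)² = 0.0049 + 0.0004 + 0.0016 + 0.2116 + 0.0144 = 0.2329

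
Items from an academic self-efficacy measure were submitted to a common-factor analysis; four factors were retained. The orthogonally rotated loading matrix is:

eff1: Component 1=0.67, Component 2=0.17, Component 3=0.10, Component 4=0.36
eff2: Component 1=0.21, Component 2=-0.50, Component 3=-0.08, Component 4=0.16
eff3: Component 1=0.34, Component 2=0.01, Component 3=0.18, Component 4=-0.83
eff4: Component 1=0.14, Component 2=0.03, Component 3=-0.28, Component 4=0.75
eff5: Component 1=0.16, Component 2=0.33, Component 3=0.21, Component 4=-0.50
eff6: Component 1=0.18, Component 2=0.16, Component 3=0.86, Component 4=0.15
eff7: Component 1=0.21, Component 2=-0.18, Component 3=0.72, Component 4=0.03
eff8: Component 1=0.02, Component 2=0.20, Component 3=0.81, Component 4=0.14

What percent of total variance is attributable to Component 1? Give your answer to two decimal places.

SS loadings for Component 1 = 0.67² + 0.21² + 0.34² + 0.14² + 0.16² + 0.18² + 0.21² + 0.02² = 0.7307
With 8 standardized items, total variance = 8. Proportion = 0.7307/8 = 0.0913 → 9.13%.

9.13%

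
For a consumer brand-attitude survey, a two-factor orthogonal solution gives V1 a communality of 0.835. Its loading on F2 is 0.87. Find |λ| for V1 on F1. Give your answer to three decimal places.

0.279

Under orthogonal rotation h² = Σλ², so λ_F1² = h² − (0.7569) = 0.835 − 0.7569 = 0.0781.
|λ| = √0.0781 = 0.2795.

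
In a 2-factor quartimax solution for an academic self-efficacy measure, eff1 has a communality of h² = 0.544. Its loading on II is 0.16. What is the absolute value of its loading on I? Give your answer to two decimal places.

Under orthogonal rotation h² = Σλ², so λ_I² = h² − (0.0256) = 0.544 − 0.0256 = 0.5184.
|λ| = √0.5184 = 0.7200.

0.72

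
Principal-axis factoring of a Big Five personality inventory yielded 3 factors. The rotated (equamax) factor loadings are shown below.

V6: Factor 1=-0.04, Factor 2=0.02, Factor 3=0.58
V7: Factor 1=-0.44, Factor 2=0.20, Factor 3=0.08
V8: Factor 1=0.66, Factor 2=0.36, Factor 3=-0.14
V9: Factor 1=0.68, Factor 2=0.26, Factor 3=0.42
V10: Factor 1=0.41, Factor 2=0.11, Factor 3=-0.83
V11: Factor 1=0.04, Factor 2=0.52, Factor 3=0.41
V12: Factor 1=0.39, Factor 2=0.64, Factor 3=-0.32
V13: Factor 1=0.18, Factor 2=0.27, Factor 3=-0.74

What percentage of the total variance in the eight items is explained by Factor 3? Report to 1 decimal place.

SS loadings for Factor 3 = 0.58² + 0.08² + (-0.14)² + 0.42² + (-0.83)² + 0.41² + (-0.32)² + (-0.74)² = 2.0458
With 8 standardized items, total variance = 8. Proportion = 2.0458/8 = 0.2557 → 25.57%.

25.6%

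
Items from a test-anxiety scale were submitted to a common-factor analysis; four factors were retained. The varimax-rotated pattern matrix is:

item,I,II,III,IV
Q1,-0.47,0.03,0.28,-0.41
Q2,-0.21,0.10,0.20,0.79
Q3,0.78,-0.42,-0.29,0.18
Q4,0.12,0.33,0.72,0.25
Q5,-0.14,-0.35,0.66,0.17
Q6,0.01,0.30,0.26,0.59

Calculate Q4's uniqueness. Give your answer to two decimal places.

h² = 0.12² + 0.33² + 0.72² + 0.25² = 0.0144 + 0.1089 + 0.5184 + 0.0625 = 0.7042
Uniqueness u² = 1 − h² = 1 − 0.7042 = 0.2958

0.30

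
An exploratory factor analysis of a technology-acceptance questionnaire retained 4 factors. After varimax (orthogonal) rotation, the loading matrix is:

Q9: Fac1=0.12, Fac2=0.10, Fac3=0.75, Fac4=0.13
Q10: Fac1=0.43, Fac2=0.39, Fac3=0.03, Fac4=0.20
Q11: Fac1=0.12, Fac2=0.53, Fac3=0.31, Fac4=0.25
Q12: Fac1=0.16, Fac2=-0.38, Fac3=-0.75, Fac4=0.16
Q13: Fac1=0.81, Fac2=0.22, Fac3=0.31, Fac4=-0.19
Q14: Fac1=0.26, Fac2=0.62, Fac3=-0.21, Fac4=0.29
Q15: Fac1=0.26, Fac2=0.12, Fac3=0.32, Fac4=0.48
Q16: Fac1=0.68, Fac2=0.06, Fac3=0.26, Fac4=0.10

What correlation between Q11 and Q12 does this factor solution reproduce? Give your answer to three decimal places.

r̂ = Σ λ_i·λ_j across factors = (0.12)(0.16) + (0.53)(-0.38) + (0.31)(-0.75) + (0.25)(0.16)
  = +0.0192 -0.2014 -0.2325 +0.0400 = -0.3747

-0.375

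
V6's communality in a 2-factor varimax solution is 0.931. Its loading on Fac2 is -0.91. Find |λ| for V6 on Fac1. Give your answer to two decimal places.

Under orthogonal rotation h² = Σλ², so λ_Fac1² = h² − (0.8281) = 0.931 − 0.8281 = 0.1029.
|λ| = √0.1029 = 0.3208.

0.32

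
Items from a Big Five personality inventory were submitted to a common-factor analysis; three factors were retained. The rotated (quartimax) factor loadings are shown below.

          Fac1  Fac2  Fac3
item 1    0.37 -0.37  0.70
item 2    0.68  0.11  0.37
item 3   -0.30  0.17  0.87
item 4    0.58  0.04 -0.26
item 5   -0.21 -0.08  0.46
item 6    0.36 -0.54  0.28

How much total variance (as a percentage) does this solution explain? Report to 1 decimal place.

57.0%

Communalities: 0.7638, 0.6114, 0.8758, 0.4056, 0.2621, 0.4996; Σh² = 3.4183.
Total variance with 6 standardized items is 6, so the solution explains 3.4183/6 = 0.5697 = 56.97%.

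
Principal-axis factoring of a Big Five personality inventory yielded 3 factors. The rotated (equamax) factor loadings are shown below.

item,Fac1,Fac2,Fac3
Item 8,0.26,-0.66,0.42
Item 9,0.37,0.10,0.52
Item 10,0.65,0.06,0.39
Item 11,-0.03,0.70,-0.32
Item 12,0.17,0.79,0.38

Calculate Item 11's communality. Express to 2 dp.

h² = (-0.03)² + 0.70² + (-0.32)² = 0.0009 + 0.4900 + 0.1024 = 0.5933

0.59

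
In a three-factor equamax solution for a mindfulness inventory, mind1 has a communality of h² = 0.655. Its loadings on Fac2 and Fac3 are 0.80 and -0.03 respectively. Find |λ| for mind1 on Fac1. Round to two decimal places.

0.12

Under orthogonal rotation h² = Σλ², so λ_Fac1² = h² − (0.6409) = 0.655 − 0.6409 = 0.0141.
|λ| = √0.0141 = 0.1187.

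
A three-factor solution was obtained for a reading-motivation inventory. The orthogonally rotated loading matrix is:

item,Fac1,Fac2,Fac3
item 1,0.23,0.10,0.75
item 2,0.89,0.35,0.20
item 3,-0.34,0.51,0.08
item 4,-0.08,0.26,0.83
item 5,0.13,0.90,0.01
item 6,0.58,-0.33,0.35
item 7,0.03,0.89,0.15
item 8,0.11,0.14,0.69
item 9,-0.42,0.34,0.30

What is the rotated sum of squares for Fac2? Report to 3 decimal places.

SS loadings for Fac2 = 0.10² + 0.35² + 0.51² + 0.26² + 0.90² + (-0.33)² + 0.89² + 0.14² + 0.34² = 0.0100 + 0.1225 + 0.2601 + 0.0676 + 0.8100 + 0.1089 + 0.7921 + 0.0196 + 0.1156 = 2.3064

2.306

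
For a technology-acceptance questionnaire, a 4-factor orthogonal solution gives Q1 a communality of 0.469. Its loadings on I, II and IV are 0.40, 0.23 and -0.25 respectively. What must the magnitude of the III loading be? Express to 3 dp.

0.440

Under orthogonal rotation h² = Σλ², so λ_III² = h² − (0.2754) = 0.469 − 0.2754 = 0.1936.
|λ| = √0.1936 = 0.4400.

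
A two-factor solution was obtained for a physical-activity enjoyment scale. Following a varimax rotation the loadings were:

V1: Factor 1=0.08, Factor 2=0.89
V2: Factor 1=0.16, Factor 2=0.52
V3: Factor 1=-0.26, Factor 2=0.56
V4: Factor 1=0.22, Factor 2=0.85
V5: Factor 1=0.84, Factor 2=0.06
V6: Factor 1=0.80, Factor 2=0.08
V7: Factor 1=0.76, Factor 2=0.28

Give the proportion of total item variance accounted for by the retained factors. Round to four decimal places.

0.6083

Communalities: 0.7985, 0.2960, 0.3812, 0.7709, 0.7092, 0.6464, 0.6560; Σh² = 4.2582.
Total variance with 7 standardized items is 7, so the solution explains 4.2582/7 = 0.6083.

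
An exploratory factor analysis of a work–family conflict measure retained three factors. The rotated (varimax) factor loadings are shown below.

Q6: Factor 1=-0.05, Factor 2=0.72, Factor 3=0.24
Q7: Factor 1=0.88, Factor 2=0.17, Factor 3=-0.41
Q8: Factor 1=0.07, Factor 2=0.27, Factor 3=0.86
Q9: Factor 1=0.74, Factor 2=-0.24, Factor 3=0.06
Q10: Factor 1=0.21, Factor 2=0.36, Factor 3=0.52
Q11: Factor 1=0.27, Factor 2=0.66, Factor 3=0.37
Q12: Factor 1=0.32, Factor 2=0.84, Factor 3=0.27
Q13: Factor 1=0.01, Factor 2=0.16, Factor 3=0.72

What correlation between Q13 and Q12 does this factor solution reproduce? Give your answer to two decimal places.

0.33

r̂ = Σ λ_i·λ_j across factors = (0.01)(0.32) + (0.16)(0.84) + (0.72)(0.27)
  = +0.0032 +0.1344 +0.1944 = 0.3320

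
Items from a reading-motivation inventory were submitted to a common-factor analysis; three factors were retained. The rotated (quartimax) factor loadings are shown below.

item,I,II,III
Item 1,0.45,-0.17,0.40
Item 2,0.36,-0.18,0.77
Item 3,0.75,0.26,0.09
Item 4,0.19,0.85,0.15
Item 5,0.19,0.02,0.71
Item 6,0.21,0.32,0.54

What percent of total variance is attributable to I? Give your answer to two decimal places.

16.85%

SS loadings for I = 0.45² + 0.36² + 0.75² + 0.19² + 0.19² + 0.21² = 1.0109
With 6 standardized items, total variance = 6. Proportion = 1.0109/6 = 0.1685 → 16.85%.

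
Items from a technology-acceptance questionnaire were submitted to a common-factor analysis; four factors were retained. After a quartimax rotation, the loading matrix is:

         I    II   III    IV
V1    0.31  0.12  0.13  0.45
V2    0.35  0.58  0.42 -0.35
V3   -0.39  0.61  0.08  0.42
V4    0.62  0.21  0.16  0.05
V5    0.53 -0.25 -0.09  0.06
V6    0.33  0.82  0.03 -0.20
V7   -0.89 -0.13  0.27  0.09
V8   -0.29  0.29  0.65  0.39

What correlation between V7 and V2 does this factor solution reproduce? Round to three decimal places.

-0.305

r̂ = Σ λ_i·λ_j across factors = (-0.89)(0.35) + (-0.13)(0.58) + (0.27)(0.42) + (0.09)(-0.35)
  = -0.3115 -0.0754 +0.1134 -0.0315 = -0.3050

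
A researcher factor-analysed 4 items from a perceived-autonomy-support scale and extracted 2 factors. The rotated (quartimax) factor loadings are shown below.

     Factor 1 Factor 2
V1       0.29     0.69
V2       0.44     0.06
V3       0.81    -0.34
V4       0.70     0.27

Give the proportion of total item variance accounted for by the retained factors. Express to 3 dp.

0.523

Communalities: 0.5602, 0.1972, 0.7717, 0.5629; Σh² = 2.0920.
Total variance with 4 standardized items is 4, so the solution explains 2.0920/4 = 0.5230.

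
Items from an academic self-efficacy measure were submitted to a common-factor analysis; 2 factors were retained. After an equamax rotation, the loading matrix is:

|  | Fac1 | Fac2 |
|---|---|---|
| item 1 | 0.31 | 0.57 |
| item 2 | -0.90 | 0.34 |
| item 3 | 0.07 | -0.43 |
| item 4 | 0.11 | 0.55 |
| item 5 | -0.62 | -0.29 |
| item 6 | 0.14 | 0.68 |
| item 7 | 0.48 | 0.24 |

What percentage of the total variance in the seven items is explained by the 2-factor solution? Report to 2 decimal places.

SS loadings by factor: 1.5575, 1.5320; total = 3.0895.
Total variance with 7 standardized items is 7, so the solution explains 3.0895/7 = 0.4414 = 44.14%.

44.14%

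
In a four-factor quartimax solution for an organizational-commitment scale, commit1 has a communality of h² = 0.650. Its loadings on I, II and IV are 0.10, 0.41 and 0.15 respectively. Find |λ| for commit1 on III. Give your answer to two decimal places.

Under orthogonal rotation h² = Σλ², so λ_III² = h² − (0.2006) = 0.650 − 0.2006 = 0.4494.
|λ| = √0.4494 = 0.6704.

0.67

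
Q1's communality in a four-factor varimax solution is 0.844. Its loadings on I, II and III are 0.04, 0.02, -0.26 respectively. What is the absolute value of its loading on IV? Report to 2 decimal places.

0.88

Under orthogonal rotation h² = Σλ², so λ_IV² = h² − (0.0696) = 0.844 − 0.0696 = 0.7744.
|λ| = √0.7744 = 0.8800.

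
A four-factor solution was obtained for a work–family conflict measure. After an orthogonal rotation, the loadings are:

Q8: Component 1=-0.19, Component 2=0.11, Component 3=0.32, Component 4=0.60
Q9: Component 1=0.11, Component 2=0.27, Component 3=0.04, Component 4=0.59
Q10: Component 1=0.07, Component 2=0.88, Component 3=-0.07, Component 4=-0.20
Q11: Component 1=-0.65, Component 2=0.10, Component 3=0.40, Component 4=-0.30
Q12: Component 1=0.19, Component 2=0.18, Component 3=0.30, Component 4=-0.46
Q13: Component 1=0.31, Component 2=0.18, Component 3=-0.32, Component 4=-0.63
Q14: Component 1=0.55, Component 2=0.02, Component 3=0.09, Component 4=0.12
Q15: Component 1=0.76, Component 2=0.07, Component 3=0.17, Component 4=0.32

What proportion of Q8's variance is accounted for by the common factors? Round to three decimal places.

0.511

h² = (-0.19)² + 0.11² + 0.32² + 0.60² = 0.0361 + 0.0121 + 0.1024 + 0.3600 = 0.5106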